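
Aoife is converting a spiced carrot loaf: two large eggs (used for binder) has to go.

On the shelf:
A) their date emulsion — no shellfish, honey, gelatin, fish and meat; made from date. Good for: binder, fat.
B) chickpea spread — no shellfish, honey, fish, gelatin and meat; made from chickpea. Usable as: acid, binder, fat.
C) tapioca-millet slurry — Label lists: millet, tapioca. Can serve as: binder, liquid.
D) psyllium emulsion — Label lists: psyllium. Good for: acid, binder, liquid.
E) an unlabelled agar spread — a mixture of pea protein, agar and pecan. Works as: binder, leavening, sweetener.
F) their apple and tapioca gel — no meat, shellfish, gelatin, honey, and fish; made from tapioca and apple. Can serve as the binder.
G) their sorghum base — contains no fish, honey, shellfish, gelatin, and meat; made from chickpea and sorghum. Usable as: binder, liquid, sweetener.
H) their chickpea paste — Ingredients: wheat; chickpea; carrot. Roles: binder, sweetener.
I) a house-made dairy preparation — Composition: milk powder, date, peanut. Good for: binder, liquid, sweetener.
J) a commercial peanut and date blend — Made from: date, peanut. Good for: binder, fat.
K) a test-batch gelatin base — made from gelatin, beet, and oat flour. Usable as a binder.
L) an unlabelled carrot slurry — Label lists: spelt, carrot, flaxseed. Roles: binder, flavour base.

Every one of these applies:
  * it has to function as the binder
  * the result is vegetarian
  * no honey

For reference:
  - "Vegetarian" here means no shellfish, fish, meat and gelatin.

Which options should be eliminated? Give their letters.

K

A: vegetarian, no honey — keep
B: every rule checks out — OK
C: only millet and tapioca; none excluded — valid
D: only psyllium; none excluded — OK
E: no honey, vegetarian — valid
F: every rule checks out — valid
G: all constraints satisfied — OK
H: all constraints satisfied — keep
I: works as a binder, vegetarian, no honey — valid
J: all constraints satisfied — OK
K: has gelatin, so not vegetarian — no
L: works as a binder, vegetarian, no honey — keep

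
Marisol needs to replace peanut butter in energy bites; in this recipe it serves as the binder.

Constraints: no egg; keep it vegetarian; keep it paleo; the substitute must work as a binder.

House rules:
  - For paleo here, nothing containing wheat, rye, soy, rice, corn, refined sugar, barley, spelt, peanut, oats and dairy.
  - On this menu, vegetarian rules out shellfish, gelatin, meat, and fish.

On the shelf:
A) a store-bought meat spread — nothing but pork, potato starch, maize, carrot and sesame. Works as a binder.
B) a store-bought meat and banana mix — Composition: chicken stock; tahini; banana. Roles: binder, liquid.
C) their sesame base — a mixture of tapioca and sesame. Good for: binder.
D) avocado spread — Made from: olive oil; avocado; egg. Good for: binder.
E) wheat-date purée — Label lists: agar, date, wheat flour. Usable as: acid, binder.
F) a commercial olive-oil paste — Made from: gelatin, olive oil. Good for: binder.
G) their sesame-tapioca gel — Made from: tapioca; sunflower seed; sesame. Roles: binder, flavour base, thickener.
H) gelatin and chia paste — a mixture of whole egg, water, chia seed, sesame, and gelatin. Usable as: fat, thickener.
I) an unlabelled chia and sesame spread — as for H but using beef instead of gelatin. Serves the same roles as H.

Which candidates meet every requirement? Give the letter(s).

A: has maize, so not paleo; has pork, so not vegetarian — reject
B: has chicken stock, so not vegetarian — no
C: every rule checks out — OK
D: has egg, so not egg-free — no
E: has wheat flour, so not paleo — no
F: has gelatin, so not vegetarian — no
G: paleo, no egg — keep
H: not usable as a binder; has gelatin, so not vegetarian (and 1 more) — no
I: not usable as a binder; has beef, so not vegetarian (and 1 more) — reject

C, G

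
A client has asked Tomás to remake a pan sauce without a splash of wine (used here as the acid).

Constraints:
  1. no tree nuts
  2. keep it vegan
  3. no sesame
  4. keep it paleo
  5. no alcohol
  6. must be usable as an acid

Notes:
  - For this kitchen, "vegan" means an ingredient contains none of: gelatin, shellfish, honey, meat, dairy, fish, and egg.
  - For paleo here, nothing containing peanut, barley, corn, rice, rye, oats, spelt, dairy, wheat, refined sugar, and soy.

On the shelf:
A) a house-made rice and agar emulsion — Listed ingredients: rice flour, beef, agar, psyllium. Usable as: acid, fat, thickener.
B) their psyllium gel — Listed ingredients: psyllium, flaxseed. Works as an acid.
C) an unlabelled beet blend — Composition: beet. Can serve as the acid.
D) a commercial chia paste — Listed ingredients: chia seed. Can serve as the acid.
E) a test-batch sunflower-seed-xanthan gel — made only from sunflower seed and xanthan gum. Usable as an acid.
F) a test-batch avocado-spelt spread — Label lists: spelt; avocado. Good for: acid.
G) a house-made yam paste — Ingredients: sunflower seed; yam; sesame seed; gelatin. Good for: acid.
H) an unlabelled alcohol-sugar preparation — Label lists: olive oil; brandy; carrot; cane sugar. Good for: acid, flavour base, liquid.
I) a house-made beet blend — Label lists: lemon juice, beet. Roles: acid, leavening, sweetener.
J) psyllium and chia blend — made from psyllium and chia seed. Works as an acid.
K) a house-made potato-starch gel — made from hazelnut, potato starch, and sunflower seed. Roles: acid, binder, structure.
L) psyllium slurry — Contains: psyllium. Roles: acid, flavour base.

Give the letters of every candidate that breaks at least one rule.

A: has beef, so not vegan; has rice flour, so not paleo — out
B: nothing on the exclusion list — OK
C: vegan, no sesame — valid
D: only chia seed; none excluded — keep
E: no alcohol, no tree nuts — OK
F: has spelt, so not paleo — out
G: has gelatin, so not vegan; has sesame seed, so not sesame-free — no
H: has cane sugar, so not paleo; has brandy, so not alcohol-free — out
I: vegan, no tree nuts — OK
J: only chia seed and psyllium; none excluded — keep
K: has hazelnut, so not tree-nut-free — out
L: only psyllium; none excluded — valid

A, F, G, H, K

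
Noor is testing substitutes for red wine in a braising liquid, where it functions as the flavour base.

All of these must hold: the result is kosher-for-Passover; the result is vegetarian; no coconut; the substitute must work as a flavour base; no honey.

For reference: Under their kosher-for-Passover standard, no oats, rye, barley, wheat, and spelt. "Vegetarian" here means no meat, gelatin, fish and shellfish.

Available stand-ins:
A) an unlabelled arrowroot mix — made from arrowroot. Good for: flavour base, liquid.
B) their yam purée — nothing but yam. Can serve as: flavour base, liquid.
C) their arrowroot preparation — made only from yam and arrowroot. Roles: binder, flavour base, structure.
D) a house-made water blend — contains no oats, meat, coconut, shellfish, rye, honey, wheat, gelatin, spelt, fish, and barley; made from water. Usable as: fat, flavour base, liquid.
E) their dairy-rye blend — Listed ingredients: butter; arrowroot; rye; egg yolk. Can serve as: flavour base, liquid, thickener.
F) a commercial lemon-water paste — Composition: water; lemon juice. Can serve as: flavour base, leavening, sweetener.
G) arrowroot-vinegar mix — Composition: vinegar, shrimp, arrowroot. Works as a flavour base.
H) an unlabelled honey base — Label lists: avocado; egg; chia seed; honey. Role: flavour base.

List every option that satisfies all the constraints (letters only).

A: only arrowroot; none excluded — valid
B: only yam; none excluded — keep
C: only yam and arrowroot; none excluded — valid
D: kosher-for-Passover, vegetarian — valid
E: has rye, so not kosher-for-Passover — out
F: works as a flavour base, no coconut, kosher-for-Passover — OK
G: has shrimp, so not vegetarian — no
H: has honey, so not honey-free — out

A, B, C, D, F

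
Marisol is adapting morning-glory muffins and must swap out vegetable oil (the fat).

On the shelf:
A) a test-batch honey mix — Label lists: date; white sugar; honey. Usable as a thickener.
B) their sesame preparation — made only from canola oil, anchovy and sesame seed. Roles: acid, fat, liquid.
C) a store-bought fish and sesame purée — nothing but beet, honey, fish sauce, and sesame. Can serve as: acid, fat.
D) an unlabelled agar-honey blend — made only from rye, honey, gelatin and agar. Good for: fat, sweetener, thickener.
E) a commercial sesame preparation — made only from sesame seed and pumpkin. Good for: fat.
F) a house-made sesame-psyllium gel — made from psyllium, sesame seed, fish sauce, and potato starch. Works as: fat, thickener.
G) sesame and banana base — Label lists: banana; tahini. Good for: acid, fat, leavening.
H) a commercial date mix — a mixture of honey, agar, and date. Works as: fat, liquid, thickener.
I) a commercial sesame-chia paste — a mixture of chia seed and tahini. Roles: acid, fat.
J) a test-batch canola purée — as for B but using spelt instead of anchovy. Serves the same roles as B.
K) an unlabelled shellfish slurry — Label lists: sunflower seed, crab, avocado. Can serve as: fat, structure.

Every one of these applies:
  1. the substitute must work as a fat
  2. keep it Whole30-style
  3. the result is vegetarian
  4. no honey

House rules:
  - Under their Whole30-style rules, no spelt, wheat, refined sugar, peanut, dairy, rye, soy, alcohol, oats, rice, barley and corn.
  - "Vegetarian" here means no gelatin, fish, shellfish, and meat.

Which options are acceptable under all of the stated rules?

E, G, I

A: not usable as a fat; has white sugar, so not Whole30-style (and 1 more) — reject
B: has anchovy, so not vegetarian — no
C: has fish sauce, so not vegetarian; has honey, so not honey-free — reject
D: has rye, so not Whole30-style; has gelatin, so not vegetarian (and 1 more) — reject
E: works as a fat, vegetarian, no honey — valid
F: has fish sauce, so not vegetarian — reject
G: only tahini and banana; none excluded — valid
H: has honey, so not honey-free — no
I: vegetarian, Whole30-style — OK
J: has spelt, so not Whole30-style — no
K: has crab, so not vegetarian — out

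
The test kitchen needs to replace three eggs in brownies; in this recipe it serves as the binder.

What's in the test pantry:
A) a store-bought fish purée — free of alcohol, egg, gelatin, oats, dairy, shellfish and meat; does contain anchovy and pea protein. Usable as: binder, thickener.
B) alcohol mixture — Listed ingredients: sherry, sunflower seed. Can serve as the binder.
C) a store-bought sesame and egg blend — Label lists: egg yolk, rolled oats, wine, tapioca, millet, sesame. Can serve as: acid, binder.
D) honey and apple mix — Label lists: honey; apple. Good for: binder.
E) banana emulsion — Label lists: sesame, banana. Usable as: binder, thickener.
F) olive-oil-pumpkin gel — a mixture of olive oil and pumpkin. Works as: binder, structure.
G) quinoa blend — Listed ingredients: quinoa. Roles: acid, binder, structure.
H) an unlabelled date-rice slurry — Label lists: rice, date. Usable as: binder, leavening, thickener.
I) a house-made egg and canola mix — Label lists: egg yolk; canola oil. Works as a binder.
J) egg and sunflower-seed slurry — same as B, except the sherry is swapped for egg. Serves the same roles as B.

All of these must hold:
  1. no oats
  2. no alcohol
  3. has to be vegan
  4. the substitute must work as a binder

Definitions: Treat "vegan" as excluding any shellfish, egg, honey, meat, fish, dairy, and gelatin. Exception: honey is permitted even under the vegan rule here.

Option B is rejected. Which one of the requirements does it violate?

usable as a binder: satisfied
vegan: satisfied
alcohol-free: has sherry — fails
oat-free: satisfied

alcohol-free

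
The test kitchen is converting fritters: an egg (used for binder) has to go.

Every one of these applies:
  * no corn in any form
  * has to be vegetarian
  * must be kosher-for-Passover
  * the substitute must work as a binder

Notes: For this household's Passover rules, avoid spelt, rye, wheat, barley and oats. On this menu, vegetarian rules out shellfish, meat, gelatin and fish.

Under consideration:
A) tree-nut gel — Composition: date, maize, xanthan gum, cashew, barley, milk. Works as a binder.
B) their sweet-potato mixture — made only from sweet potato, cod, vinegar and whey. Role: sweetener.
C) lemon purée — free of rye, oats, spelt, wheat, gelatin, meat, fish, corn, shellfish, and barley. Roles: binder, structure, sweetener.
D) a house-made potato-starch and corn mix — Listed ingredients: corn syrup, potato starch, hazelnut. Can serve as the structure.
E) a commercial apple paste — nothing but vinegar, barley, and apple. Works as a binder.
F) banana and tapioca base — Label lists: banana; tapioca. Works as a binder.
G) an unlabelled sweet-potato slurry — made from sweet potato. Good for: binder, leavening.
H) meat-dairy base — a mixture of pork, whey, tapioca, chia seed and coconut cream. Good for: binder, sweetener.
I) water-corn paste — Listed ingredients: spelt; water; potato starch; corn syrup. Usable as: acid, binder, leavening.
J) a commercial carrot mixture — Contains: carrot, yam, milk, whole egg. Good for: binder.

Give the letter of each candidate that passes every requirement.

C, F, G, J

A: has barley, so not kosher-for-Passover; has maize, so not corn-free — reject
B: not usable as a binder; has cod, so not vegetarian — out
C: all constraints satisfied — keep
D: not usable as a binder; has corn syrup, so not corn-free — reject
E: has barley, so not kosher-for-Passover — no
F: nothing on the exclusion list — OK
G: only sweet potato; none excluded — valid
H: has pork, so not vegetarian — out
I: has spelt, so not kosher-for-Passover; has corn syrup, so not corn-free — reject
J: no corn, vegetarian — keep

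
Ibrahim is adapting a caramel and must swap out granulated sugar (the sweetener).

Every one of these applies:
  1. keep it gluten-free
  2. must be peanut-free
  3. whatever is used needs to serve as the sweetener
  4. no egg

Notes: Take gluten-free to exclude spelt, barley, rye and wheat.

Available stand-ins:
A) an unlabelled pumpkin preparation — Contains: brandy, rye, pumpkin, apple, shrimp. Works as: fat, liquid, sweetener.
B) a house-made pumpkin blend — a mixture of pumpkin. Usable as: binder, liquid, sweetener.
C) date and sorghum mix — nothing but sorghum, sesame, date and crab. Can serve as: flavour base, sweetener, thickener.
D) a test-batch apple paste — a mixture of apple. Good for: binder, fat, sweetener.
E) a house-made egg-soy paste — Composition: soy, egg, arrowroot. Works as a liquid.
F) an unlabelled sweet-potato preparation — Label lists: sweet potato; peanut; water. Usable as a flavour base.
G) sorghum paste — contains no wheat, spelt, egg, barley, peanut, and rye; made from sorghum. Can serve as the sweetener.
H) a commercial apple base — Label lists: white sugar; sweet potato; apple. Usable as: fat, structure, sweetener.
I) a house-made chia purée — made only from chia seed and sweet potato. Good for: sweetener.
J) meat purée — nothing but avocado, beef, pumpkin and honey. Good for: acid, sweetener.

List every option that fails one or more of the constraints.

A, E, F

A: has rye, so not gluten-free — no
B: no egg, no peanut — OK
C: works as a sweetener, no peanut, gluten-free — OK
D: no egg, no peanut — keep
E: not usable as a sweetener; has egg, so not egg-free — no
F: not usable as a sweetener; has peanut, so not peanut-free — reject
G: no egg, no peanut — keep
H: only white sugar, sweet potato, and apple; none excluded — valid
I: nothing on the exclusion list — valid
J: works as a sweetener, gluten-free, no egg — OK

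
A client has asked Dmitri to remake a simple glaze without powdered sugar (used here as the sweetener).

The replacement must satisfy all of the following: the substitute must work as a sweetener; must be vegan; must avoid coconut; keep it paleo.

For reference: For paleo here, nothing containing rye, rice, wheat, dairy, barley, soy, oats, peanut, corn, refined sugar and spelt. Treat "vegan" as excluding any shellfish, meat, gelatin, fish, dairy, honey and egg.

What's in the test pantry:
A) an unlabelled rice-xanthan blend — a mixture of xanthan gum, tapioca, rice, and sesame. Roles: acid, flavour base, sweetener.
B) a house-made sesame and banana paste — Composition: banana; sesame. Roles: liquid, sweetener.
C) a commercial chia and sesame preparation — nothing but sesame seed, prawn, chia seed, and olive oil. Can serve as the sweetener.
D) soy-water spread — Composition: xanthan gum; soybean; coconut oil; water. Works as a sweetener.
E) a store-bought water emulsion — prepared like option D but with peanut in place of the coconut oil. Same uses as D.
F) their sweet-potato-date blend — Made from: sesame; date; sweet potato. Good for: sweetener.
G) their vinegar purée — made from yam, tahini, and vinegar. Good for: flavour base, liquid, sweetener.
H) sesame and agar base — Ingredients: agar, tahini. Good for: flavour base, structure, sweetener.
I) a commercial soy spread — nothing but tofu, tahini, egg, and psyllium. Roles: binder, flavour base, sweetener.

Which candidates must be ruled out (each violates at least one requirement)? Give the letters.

A, C, D, E, I

A: has rice, so not paleo — reject
B: only sesame and banana; none excluded — valid
C: has prawn, so not vegan — out
D: has soybean, so not paleo; has coconut oil, so not coconut-free — no
E: has peanut, so not paleo — out
F: all constraints satisfied — keep
G: all constraints satisfied — keep
H: every rule checks out — keep
I: has tofu, so not paleo; has egg, so not vegan — out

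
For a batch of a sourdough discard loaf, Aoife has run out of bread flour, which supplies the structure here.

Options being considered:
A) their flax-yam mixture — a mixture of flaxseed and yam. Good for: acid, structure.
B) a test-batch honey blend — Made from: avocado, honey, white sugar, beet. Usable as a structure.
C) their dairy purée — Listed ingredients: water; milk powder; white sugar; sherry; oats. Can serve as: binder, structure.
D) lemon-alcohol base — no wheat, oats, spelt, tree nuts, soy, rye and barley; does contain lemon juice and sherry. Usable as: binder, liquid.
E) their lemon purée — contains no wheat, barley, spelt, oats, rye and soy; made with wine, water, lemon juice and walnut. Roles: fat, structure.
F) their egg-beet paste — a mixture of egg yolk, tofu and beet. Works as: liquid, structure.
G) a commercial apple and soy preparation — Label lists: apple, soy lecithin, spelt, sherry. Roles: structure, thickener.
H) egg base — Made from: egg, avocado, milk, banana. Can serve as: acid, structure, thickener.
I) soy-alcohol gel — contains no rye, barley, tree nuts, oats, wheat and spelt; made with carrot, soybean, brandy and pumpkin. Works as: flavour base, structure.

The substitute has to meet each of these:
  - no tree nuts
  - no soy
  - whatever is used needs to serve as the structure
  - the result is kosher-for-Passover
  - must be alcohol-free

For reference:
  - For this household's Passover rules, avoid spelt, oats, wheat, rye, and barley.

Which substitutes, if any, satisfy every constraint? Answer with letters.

A, B, H

A: works as a structure, no alcohol, no soy — valid
B: nothing on the exclusion list — keep
C: has oats, so not kosher-for-Passover; has sherry, so not alcohol-free — no
D: not usable as a structure; has sherry, so not alcohol-free — reject
E: has wine, so not alcohol-free; has walnut, so not tree-nut-free — reject
F: has tofu, so not soy-free — no
G: has spelt, so not kosher-for-Passover; has sherry, so not alcohol-free (and 1 more) — no
H: works as a structure, kosher-for-Passover, no tree nuts — valid
I: has brandy, so not alcohol-free; has soybean, so not soy-free — out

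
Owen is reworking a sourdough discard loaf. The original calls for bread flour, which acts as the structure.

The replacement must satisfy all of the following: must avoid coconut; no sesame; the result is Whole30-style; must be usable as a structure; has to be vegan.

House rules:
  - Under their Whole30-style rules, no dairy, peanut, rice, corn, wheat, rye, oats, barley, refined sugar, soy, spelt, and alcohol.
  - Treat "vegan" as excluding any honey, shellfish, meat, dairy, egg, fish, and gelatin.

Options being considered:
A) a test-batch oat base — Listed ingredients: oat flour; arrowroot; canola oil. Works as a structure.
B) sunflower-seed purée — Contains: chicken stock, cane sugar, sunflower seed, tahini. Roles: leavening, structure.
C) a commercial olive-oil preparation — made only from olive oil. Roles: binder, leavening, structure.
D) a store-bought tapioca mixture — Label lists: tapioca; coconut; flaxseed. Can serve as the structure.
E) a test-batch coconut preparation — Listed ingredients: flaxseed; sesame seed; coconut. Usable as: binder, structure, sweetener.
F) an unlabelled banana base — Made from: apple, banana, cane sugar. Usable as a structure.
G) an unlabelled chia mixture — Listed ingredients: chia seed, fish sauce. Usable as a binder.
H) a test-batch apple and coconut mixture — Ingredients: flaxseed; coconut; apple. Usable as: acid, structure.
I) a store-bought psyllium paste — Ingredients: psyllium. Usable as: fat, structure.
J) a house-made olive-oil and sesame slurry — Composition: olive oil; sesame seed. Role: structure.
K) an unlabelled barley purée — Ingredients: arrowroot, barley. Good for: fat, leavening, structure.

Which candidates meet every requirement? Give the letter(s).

A: has oat flour, so not Whole30-style — out
B: has cane sugar, so not Whole30-style; has chicken stock, so not vegan (and 1 more) — out
C: only olive oil; none excluded — valid
D: has coconut, so not coconut-free — no
E: has coconut, so not coconut-free; has sesame seed, so not sesame-free — reject
F: has cane sugar, so not Whole30-style — reject
G: not usable as a structure; has fish sauce, so not vegan — reject
H: has coconut, so not coconut-free — no
I: works as a structure, no coconut, Whole30-style — valid
J: has sesame seed, so not sesame-free — reject
K: has barley, so not Whole30-style — no

C, I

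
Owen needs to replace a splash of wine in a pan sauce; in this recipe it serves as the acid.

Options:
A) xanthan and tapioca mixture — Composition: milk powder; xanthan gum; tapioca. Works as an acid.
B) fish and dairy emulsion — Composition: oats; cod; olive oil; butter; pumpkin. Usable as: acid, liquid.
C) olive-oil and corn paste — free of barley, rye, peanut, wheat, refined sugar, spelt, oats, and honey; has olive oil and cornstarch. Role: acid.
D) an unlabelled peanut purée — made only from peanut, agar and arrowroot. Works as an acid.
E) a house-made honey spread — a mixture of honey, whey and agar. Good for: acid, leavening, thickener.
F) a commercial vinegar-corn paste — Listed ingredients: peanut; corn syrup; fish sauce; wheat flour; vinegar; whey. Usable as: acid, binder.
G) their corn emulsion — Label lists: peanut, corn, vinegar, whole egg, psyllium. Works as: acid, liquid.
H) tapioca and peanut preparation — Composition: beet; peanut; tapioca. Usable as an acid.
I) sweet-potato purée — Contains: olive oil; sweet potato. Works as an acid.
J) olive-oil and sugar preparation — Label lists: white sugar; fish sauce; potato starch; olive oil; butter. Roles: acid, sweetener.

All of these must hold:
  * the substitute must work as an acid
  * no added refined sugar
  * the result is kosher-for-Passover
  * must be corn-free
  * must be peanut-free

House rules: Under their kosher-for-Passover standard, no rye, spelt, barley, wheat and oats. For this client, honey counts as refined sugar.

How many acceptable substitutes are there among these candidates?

A: all constraints satisfied — valid
B: has oats, so not kosher-for-Passover — out
C: has cornstarch, so not corn-free — reject
D: has peanut, so not peanut-free — out
E: has honey, so not no-added-sugar — out
F: has wheat flour, so not kosher-for-Passover; has corn syrup, so not corn-free (and 1 more) — no
G: has corn, so not corn-free; has peanut, so not peanut-free — no
H: has peanut, so not peanut-free — reject
I: every rule checks out — OK
J: has white sugar, so not no-added-sugar — reject

2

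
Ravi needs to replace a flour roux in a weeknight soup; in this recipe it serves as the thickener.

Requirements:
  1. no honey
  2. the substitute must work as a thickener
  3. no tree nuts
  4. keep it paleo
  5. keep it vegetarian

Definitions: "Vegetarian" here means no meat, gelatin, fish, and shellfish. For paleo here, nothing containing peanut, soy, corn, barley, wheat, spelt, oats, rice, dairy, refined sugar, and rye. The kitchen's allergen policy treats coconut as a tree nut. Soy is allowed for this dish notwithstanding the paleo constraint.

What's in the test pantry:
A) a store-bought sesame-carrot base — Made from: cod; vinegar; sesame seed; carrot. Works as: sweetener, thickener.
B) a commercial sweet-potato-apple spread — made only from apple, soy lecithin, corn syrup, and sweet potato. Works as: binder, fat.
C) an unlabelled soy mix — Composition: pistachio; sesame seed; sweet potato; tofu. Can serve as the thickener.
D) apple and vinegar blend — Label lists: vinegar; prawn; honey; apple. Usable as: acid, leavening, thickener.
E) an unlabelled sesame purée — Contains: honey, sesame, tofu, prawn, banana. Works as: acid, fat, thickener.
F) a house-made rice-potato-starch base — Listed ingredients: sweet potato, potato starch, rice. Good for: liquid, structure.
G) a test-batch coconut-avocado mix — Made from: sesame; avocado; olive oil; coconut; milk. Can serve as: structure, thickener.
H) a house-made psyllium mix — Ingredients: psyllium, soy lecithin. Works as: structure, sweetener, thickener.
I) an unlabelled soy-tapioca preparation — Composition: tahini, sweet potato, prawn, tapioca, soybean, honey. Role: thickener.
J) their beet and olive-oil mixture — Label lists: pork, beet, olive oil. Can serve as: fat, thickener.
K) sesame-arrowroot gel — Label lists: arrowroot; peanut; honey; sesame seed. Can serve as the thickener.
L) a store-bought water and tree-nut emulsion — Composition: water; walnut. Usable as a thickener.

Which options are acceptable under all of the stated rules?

H

A: has cod, so not vegetarian — out
B: not usable as a thickener; has corn syrup, so not paleo — reject
C: has pistachio, so not tree-nut-free — reject
D: has prawn, so not vegetarian; has honey, so not honey-free — reject
E: has prawn, so not vegetarian; has honey, so not honey-free — out
F: not usable as a thickener; has rice, so not paleo — reject
G: has milk, so not paleo; has coconut, so not tree-nut-free — out
H: soy is permitted under the paleo carve-out; nothing else excluded — valid
I: has prawn, so not vegetarian; has honey, so not honey-free — out
J: has pork, so not vegetarian — no
K: has peanut, so not paleo; has honey, so not honey-free — reject
L: has walnut, so not tree-nut-free — no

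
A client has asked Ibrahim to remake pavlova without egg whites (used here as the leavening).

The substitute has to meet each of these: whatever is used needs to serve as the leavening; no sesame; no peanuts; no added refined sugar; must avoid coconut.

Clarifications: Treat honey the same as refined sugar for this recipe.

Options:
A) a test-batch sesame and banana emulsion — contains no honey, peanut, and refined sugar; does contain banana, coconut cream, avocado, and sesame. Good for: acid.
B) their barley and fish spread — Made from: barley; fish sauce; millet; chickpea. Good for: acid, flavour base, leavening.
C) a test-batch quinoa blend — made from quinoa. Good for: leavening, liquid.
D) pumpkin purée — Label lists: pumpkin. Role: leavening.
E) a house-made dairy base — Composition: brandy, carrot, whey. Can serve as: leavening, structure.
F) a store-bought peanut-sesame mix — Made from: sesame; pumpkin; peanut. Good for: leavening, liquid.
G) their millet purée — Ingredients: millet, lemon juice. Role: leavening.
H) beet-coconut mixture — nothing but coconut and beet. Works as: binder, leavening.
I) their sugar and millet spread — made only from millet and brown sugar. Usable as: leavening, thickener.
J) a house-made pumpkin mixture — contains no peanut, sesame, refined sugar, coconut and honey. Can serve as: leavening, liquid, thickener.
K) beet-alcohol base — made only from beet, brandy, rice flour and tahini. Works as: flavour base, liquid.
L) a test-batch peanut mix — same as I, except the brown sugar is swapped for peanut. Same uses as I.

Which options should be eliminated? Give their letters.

A, F, H, I, K, L

A: not usable as a leavening; has sesame, so not sesame-free (and 1 more) — no
B: every rule checks out — OK
C: no peanut, no coconut — OK
D: all constraints satisfied — OK
E: only brandy, whey, and carrot; none excluded — OK
F: has sesame, so not sesame-free; has peanut, so not peanut-free — reject
G: all constraints satisfied — keep
H: has coconut, so not coconut-free — no
I: has brown sugar, so not no-added-sugar — out
J: all constraints satisfied — OK
K: not usable as a leavening; has tahini, so not sesame-free — out
L: has peanut, so not peanut-free — reject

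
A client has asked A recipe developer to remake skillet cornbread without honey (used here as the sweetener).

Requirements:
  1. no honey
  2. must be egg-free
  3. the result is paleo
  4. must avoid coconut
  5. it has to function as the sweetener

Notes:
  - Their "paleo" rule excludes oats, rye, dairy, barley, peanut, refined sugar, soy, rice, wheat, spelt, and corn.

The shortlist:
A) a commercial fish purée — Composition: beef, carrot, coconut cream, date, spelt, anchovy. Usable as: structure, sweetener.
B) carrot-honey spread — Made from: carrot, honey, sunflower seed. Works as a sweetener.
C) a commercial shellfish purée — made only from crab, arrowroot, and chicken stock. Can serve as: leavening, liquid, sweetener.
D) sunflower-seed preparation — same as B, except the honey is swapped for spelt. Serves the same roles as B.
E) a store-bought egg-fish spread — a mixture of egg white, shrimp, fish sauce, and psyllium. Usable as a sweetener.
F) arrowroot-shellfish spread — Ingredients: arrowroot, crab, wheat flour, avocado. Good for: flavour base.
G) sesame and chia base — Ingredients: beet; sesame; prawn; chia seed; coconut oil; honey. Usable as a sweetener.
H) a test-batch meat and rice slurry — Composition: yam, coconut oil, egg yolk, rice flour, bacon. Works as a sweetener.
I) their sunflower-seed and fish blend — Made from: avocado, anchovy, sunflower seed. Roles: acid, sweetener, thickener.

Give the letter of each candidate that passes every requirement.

A: has spelt, so not paleo; has coconut cream, so not coconut-free — out
B: has honey, so not honey-free — out
C: nothing on the exclusion list — OK
D: has spelt, so not paleo — no
E: has egg white, so not egg-free — out
F: not usable as a sweetener; has wheat flour, so not paleo — reject
G: has honey, so not honey-free; has coconut oil, so not coconut-free — out
H: has rice flour, so not paleo; has coconut oil, so not coconut-free (and 1 more) — out
I: only anchovy, sunflower seed, and avocado; none excluded — OK

C, I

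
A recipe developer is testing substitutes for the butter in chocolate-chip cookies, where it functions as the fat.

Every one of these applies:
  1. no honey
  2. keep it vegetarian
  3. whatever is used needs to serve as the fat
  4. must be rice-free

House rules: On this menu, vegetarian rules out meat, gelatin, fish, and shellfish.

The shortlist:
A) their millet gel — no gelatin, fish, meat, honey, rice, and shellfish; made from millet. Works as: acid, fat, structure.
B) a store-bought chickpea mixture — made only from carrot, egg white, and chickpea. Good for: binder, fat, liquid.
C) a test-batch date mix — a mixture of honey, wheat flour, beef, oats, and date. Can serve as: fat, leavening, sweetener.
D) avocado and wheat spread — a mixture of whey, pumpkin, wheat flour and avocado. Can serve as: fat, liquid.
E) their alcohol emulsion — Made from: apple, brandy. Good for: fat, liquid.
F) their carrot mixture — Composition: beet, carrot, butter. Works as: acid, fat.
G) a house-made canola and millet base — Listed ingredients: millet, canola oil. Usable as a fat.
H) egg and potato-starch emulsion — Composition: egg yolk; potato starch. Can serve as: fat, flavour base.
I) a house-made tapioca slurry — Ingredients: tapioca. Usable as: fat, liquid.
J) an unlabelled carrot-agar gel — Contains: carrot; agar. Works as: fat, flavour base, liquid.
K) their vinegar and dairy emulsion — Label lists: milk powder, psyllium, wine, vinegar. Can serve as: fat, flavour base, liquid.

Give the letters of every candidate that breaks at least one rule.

A: works as a fat, vegetarian, no rice — valid
B: all constraints satisfied — keep
C: has beef, so not vegetarian; has honey, so not honey-free — no
D: works as a fat, no honey, no rice — OK
E: vegetarian, no honey — OK
F: nothing on the exclusion list — keep
G: nothing on the exclusion list — OK
H: only egg yolk and potato starch; none excluded — valid
I: only tapioca; none excluded — keep
J: no honey, no rice — keep
K: every rule checks out — valid

C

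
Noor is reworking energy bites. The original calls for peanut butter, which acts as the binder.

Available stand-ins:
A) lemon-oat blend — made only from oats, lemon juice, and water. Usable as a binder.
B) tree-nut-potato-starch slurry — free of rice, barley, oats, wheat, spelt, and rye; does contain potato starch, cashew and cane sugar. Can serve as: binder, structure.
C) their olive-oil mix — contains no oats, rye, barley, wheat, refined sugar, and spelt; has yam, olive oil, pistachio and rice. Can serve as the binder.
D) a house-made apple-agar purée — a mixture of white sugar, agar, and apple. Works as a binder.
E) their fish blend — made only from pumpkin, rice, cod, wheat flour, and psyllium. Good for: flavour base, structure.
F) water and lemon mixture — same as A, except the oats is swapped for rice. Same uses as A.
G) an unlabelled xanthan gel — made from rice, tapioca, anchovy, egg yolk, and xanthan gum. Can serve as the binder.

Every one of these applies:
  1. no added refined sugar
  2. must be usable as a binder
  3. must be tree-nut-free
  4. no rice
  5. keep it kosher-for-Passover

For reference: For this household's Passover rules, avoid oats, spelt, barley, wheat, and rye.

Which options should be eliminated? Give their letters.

A: has oats, so not kosher-for-Passover — no
B: has cashew, so not tree-nut-free; has cane sugar, so not no-added-sugar — no
C: has pistachio, so not tree-nut-free; has rice, so not rice-free — out
D: has white sugar, so not no-added-sugar — no
E: not usable as a binder; has wheat flour, so not kosher-for-Passover (and 1 more) — no
F: has rice, so not rice-free — no
G: has rice, so not rice-free — out

A, B, C, D, E, F, G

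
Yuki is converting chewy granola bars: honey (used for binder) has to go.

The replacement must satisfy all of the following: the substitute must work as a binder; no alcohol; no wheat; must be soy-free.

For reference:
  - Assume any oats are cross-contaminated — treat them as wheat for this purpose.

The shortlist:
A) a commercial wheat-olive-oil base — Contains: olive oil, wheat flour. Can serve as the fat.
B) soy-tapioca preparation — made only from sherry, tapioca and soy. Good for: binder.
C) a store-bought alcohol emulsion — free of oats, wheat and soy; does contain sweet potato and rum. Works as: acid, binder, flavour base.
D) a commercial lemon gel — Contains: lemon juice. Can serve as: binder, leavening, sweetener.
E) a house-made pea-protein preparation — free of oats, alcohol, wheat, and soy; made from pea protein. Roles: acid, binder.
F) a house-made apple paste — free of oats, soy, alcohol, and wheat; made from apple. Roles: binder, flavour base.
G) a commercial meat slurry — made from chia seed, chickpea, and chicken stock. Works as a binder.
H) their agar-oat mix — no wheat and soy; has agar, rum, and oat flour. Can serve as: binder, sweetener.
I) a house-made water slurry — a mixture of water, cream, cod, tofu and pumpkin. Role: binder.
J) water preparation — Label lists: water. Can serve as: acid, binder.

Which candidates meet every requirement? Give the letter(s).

A: not usable as a binder; has wheat flour, so not wheat-free — no
B: has soy, so not soy-free; has sherry, so not alcohol-free — reject
C: has rum, so not alcohol-free — no
D: only lemon juice; none excluded — OK
E: all constraints satisfied — OK
F: works as a binder, no soy, wheat-free — OK
G: only chicken stock, chia seed and chickpea; none excluded — OK
H: has oat flour, so not wheat-free; has rum, so not alcohol-free — out
I: has tofu, so not soy-free — out
J: nothing on the exclusion list — OK

D, E, F, G, J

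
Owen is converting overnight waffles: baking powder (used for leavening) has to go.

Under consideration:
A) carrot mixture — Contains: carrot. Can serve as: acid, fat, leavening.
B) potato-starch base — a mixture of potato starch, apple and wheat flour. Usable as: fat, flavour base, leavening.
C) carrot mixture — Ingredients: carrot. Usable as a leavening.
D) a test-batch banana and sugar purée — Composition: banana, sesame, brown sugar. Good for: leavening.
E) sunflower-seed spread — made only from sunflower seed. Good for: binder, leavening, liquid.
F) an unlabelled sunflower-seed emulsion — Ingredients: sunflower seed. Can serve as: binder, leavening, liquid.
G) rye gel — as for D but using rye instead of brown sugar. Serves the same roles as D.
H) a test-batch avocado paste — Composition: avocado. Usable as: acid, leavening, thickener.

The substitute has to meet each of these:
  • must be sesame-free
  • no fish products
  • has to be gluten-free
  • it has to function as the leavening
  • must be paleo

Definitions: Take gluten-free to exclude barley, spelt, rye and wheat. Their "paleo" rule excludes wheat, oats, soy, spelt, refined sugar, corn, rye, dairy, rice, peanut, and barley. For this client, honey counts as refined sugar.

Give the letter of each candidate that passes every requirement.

A: every rule checks out — keep
B: has wheat flour, so not gluten-free; has wheat flour, so not paleo — no
C: works as a leavening, paleo, no fish — OK
D: has brown sugar, so not paleo; has sesame, so not sesame-free — reject
E: only sunflower seed; none excluded — keep
F: every rule checks out — valid
G: has rye, so not gluten-free; has rye, so not paleo (and 1 more) — out
H: paleo, no fish — OK

A, C, E, F, H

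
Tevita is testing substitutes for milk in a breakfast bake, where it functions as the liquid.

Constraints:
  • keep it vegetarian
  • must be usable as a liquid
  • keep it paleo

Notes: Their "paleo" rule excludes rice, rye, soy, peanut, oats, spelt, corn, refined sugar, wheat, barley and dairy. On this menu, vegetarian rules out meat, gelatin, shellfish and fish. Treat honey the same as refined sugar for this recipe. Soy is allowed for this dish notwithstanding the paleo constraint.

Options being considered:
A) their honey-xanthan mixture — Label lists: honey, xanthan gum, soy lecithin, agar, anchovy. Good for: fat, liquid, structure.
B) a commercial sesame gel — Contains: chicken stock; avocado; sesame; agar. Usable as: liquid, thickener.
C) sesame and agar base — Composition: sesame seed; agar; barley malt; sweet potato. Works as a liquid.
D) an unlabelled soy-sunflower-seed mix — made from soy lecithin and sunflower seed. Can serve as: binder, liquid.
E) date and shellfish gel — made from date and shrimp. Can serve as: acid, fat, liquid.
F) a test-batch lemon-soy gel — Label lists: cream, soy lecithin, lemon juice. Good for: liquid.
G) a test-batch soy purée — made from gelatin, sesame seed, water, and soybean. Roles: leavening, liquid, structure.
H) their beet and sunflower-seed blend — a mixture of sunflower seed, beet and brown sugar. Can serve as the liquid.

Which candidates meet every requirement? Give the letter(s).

D

A: has honey, so not paleo; has anchovy, so not vegetarian — no
B: has chicken stock, so not vegetarian — reject
C: has barley malt, so not paleo — reject
D: soy is permitted under the paleo carve-out; nothing else excluded — OK
E: has shrimp, so not vegetarian — out
F: has cream, so not paleo — out
G: has gelatin, so not vegetarian — no
H: has brown sugar, so not paleo — out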